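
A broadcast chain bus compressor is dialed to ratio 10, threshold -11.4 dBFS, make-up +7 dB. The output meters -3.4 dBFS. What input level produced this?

-1.4 dBFS

Remove make-up: -3.4 − 7 = -10.4 dBFS.
That's 1 dB above the -11.4 dBFS threshold.
Undo the ratio: input overshoot = 1 × 10 = 10 dB, giving input = -1.4 dBFS.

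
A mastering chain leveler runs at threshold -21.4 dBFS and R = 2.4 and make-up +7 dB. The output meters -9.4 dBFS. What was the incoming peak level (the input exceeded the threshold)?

Before make-up, the level was -9.4 − 7 = -16.4 dBFS.
That's 5 dB above the -21.4 dBFS threshold.
Undo the ratio: input overshoot = 5 × 2.4 = 12 dB, giving input = -9.4 dBFS.

-9.4 dBFS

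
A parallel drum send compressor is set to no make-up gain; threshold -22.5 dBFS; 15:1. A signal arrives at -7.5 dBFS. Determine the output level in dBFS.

-21.5 dBFS

The input is 15 dB above the -22.5 dBFS threshold.
At 15:1 the overshoot is divided by 15, leaving 1 dB above threshold.
So the level is -22.5 + 1 = -21.5 dBFS.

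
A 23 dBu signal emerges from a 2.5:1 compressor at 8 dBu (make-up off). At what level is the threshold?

Let T be the threshold. Output overshoot = (input overshoot)/R, so 8 − T = (23 − T)/2.5.
2.5·(8 − T) = 23 − T → 1.5·T = 20 − 23 = -3.
T = -3/1.5 = -2 dBu.

-2 dBu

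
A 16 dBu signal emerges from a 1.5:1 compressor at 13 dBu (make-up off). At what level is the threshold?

Let T be the threshold. Output overshoot = (input overshoot)/R, so 13 − T = (16 − T)/1.5.
1.5·(13 − T) = 16 − T → 0.5·T = 19.5 − 16 = 3.5.
T = 3.5/0.5 = 7 dBu.

7 dBu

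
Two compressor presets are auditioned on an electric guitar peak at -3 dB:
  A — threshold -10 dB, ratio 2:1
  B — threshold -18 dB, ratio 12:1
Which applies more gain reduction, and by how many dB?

B, by 10.25 dB

A: GR = 7 − 7/2 = 3.5 dB.
B: GR = 15 − 15/12 = 13.75 dB.
B applies 10.25 dB more gain reduction.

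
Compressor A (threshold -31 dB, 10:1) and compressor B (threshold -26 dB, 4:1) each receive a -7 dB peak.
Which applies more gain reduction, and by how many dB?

A, by 7.35 dB

A: 24 dB over, compressed to 2.4 dB over, so 21.6 dB of GR.
B: 19 dB over, compressed to 4.75 dB over, so 14.25 dB of GR.
A reduces 7.35 dB more.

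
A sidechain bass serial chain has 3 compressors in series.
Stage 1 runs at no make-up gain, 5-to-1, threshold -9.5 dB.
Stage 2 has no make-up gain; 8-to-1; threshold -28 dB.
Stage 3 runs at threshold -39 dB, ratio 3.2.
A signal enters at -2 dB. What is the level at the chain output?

Stage 1: overshoot 7.5 dB → 7.5/5 = 1.5 dB → -8 dB.
Stage 2: -8 dB is 20 dB over -28 dB; at 8:1 that becomes 2.5 dB over, giving -25.5 dB.
Stage 3: overshoot 13.5 dB → 13.5/3.2 = 4.21875 dB → -34.78125 dB.

-34.78125 dB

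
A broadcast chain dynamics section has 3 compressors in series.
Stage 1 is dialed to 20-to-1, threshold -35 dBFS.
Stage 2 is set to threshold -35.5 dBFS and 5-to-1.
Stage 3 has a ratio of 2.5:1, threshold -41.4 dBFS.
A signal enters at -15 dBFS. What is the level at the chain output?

-38.92 dBFS

Stage 1: 20 dB above -35 dBFS, reduced 20:1 to 1 dB above → -34 dBFS.
Stage 2: 1.5 dB above -35.5 dBFS, reduced 5:1 to 0.3 dB above → -35.2 dBFS.
Stage 3: 6.2 dB above -41.4 dBFS, reduced 2.5:1 to 2.48 dB above → -38.92 dBFS.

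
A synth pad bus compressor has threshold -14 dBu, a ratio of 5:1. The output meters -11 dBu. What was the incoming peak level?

That's 3 dB above the -14 dBu threshold.
Before 5:1 compression the overshoot was 3 × 5 = 15 dB, so input = -14 + 15 = 1 dBu.

1 dBu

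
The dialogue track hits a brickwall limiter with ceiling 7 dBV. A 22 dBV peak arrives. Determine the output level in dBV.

At ∞:1, everything above 7 dBV is held at the ceiling.

7 dBV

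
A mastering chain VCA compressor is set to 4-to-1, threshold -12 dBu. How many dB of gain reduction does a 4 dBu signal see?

12 dB

4 dBu exceeds the threshold by 16 dB.
After 4:1 compression the overshoot becomes 16/4 = 4 dB.
Gain reduction = 16 − 4 = 12 dB.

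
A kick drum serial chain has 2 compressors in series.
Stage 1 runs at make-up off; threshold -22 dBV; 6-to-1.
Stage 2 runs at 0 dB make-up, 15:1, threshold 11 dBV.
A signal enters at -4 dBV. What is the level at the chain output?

Stage 1: 18 dB above -22 dBV, reduced 6:1 to 3 dB above → -19 dBV.
Stage 2: -19 dBV is at or below the 11 dBV threshold — no compression; output -19 dBV.

-19 dBV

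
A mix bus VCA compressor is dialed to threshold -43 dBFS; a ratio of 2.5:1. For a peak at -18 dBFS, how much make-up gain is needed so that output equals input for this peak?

The peak compresses to -43 + 25/2.5 = -33 dBFS.
To reach -18 dBFS requires -18 − (-33) = 15 dB of make-up.

15 dB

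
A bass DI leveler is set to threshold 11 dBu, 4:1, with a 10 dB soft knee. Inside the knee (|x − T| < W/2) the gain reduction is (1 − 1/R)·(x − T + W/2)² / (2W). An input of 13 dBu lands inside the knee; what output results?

x − T + W/2 = 13 − 11 + 5 = 7.
GR = (1 − 1/4) × 7² / 20 = 0.75 × 49 / 20 = 1.8375 dB.
Output = 13 − 1.8375 = 11.1625 dBu.

11.1625 dBu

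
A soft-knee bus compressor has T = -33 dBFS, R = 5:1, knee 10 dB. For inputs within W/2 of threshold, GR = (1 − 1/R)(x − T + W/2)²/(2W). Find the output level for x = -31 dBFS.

-32.96 dBFS

x − T + W/2 = -31 − (-33) + 5 = 7.
GR = (1 − 1/5) × 7² / 20 = 0.8 × 49 / 20 = 1.96 dB.
Output = -31 − 1.96 = -32.96 dBFS.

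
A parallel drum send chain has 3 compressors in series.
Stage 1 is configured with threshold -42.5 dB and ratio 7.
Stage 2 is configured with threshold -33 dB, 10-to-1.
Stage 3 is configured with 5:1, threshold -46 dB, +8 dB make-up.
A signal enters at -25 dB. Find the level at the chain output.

Stage 1: 17.5 dB above -42.5 dB, reduced 7:1 to 2.5 dB above → -40 dB.
Stage 2: below threshold (-40 ≤ -33); passes unchanged; output -40 dB.
Stage 3: overshoot 6 dB → 6/5 = 1.2 dB → -44.8 dB; +8 dB make-up → -36.8 dB.

-36.8 dB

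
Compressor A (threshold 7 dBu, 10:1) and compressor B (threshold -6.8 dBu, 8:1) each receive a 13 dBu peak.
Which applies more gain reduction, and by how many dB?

A: GR = 6 − 6/10 = 5.4 dB.
B: GR = 19.8 − 19.8/8 = 17.325 dB.
B reduces 11.925 dB more.

B, by 11.925 dB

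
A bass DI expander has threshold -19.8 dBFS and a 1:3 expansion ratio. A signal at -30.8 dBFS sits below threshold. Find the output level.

The input is 11 dB below the -19.8 dBFS threshold.
A 1:3 expander multiplies undershoot by 3: 11 × 3 = 33 dB below threshold.
Output = -19.8 − 33 = -52.8 dBFS.

-52.8 dBFS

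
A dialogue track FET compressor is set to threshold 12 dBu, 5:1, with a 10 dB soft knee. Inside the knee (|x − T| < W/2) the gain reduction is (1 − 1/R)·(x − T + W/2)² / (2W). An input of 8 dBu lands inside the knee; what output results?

7.96 dBu

x − T + W/2 = 8 − 12 + 5 = 1.
GR = (1 − 1/5) × 1² / 20 = 0.8 × 1 / 20 = 0.04 dB.
Output = 8 − 0.04 = 7.96 dBu.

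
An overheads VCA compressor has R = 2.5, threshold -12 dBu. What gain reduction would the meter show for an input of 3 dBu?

9 dB

Overshoot = 3 − (-12) = 15 dB.
At 2.5:1, output sits 15/2.5 = 6 dB above threshold.
GR = overshoot in − overshoot out = 15 − 6 = 9 dB.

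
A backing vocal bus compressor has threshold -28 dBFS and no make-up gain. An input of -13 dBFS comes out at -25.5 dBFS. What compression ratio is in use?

6:1

Input overshoot = -13 − (-28) = 15 dB; output overshoot = -25.5 − (-28) = 2.5 dB.
Ratio = 15 / 2.5 = 6.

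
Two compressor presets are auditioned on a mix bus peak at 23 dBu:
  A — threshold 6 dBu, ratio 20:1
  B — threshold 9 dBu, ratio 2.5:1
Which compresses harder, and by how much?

A: overshoot 17 dB → output overshoot 0.85 dB → GR 16.15 dB.
B: overshoot 14 dB → output overshoot 5.6 dB → GR 8.4 dB.
Difference: 7.75 dB in favour of A.

A, by 7.75 dB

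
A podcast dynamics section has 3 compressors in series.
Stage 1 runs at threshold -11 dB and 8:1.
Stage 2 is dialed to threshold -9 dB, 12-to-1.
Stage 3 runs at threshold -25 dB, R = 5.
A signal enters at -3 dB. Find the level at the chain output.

Stage 1: -3 dB is 8 dB over -11 dB; at 8:1 that becomes 1 dB over, giving -10 dB.
Stage 2: -10 dB is at or below the -9 dB threshold — no compression; output -10 dB.
Stage 3: -10 dB is 15 dB over -25 dB; at 5:1 that becomes 3 dB over, giving -22 dB.

-22 dB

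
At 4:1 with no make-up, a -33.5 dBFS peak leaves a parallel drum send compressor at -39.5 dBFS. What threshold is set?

Input is 8 dB above T (since output overshoot × R = input overshoot: (-39.5 − T)·4 = -33.5 − T gives T = -41.5 dBFS).
Check: -41.5 + (-33.5 − (-41.5))/4 = -41.5 + 2 = -39.5 dBFS. ✓

-41.5 dBFS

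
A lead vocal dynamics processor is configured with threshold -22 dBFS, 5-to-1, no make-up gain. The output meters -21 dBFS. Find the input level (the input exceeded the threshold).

The compressed level sits -21 − (-22) = 1 dB over threshold.
Undo the ratio: input overshoot = 1 × 5 = 5 dB, giving input = -17 dBFS.

-17 dBFS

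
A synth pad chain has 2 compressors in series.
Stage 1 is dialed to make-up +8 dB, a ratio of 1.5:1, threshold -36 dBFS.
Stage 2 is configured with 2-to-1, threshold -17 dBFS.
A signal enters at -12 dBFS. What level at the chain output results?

-14.5 dBFS

Stage 1: overshoot 24 dB → 24/1.5 = 16 dB → -20 dBFS; +8 dB make-up → -12 dBFS.
Stage 2: 5 dB above -17 dBFS, reduced 2:1 to 2.5 dB above → -14.5 dBFS.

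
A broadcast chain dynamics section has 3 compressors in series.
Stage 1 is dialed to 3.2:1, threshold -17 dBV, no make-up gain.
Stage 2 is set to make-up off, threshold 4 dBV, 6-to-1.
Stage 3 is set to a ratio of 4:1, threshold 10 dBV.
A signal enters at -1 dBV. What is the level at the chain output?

Stage 1: 16 dB above -17 dBV, reduced 3.2:1 to 5 dB above → -12 dBV.
Stage 2: below threshold (-12 ≤ 4); passes unchanged; output -12 dBV.
Stage 3: -12 dBV ≤ 10 dBV, so stage 3 doesn't engage; output -12 dBV.

-12 dBV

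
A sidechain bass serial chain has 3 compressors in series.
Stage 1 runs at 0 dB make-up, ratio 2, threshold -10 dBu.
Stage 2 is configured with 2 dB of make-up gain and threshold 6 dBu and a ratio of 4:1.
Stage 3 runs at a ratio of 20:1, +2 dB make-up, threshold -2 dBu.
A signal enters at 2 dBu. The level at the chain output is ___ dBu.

0 dBu

Stage 1: 12 dB above -10 dBu, reduced 2:1 to 6 dB above → -4 dBu.
Stage 2: -4 dBu is at or below the 6 dBu threshold — no compression; make-up brings it to -2 dBu.
Stage 3: -2 dBu ≤ -2 dBu, so stage 3 doesn't engage; make-up brings it to 0 dBu.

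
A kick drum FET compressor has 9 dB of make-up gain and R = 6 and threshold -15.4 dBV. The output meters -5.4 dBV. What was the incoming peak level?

Stripping the +9 dB make-up gives -14.4 dBV at the gain stage.
Post-compression overshoot = -14.4 − (-15.4) = 1 dB.
Undo the ratio: input overshoot = 1 × 6 = 6 dB, giving input = -9.4 dBV.

-9.4 dBV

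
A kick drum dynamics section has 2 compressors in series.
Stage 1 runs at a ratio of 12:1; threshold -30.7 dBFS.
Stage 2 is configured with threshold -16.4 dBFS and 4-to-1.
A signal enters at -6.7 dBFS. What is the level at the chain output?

-28.7 dBFS

Stage 1: 24 dB above -30.7 dBFS, reduced 12:1 to 2 dB above → -28.7 dBFS.
Stage 2: below threshold (-28.7 ≤ -16.4); passes unchanged; output -28.7 dBFS.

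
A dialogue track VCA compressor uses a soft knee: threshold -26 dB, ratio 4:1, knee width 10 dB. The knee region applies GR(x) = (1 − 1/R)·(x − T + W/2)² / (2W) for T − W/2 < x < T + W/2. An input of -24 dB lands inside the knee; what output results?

x − T + W/2 = -24 − (-26) + 5 = 7.
GR = (1 − 1/4) × 7² / 20 = 0.75 × 49 / 20 = 1.8375 dB.
Output = -24 − 1.8375 = -25.8375 dB.

-25.8375 dB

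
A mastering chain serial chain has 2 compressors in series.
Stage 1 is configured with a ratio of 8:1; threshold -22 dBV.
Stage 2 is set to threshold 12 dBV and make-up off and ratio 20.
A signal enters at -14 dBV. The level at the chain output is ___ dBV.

Stage 1: -14 dBV is 8 dB over -22 dBV; at 8:1 that becomes 1 dB over, giving -21 dBV.
Stage 2: -21 dBV ≤ 12 dBV, so stage 2 doesn't engage; output -21 dBV.

-21 dBV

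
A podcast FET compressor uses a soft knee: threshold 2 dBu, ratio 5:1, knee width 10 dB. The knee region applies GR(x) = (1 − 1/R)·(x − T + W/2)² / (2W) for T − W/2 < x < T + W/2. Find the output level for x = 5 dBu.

2.44 dBu

x − T + W/2 = 5 − 2 + 5 = 8.
GR = (1 − 1/5) × 8² / 20 = 0.8 × 64 / 20 = 2.56 dB.
Output = 5 − 2.56 = 2.44 dBu.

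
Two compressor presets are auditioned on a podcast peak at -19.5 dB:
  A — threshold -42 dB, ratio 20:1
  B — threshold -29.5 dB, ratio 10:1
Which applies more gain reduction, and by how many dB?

A, by 12.375 dB

A: 22.5 dB over, compressed to 1.125 dB over, so 21.375 dB of GR.
B: 10 dB over, compressed to 1 dB over, so 9 dB of GR.
A reduces 12.375 dB more.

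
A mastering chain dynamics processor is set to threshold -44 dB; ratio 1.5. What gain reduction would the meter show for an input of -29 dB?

-29 dB exceeds the threshold by 15 dB.
After 1.5:1 compression the overshoot becomes 15/1.5 = 10 dB.
Gain reduction = 15 − 10 = 5 dB.

5 dB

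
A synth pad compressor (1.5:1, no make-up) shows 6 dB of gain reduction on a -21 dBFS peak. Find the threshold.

-39 dBFS

Gain reduction = -21 − (-27) = 6 dB; output overshoot = GR / (R − 1) = 6 / 0.5 = 12 dB.
Threshold = output − output overshoot = -27 − 12 = -39 dBFS.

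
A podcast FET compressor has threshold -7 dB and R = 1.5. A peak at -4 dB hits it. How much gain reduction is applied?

1 dB

Overshoot = -4 − (-7) = 3 dB.
At 1.5:1, output sits 3/1.5 = 2 dB above threshold.
So the signal is attenuated by 3 − 2 = 1 dB.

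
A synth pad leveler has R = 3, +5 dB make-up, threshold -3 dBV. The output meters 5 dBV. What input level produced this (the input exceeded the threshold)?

6 dBV

Stripping the +5 dB make-up gives 0 dBV at the gain stage.
The compressed level sits 0 − (-3) = 3 dB over threshold.
Undo the ratio: input overshoot = 3 × 3 = 9 dB, giving input = 6 dBV.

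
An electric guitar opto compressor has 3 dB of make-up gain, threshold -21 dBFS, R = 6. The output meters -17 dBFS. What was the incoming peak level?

-15 dBFS

Stripping the +3 dB make-up gives -20 dBFS at the gain stage.
Post-compression overshoot = -20 − (-21) = 1 dB.
Input overshoot = R × output overshoot = 6 dB → input = -21 + 6 = -15 dBFS.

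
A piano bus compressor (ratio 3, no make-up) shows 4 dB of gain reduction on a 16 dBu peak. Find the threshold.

Gain reduction = 16 − 12 = 4 dB; output overshoot = GR / (R − 1) = 4 / 2 = 2 dB.
Threshold = output − output overshoot = 12 − 2 = 10 dBu.

10 dBu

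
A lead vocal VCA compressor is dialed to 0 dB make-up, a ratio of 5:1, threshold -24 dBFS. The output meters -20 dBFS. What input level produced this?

The compressed level sits -20 − (-24) = 4 dB over threshold.
Undo the ratio: input overshoot = 4 × 5 = 20 dB, giving input = -4 dBFS.

-4 dBFS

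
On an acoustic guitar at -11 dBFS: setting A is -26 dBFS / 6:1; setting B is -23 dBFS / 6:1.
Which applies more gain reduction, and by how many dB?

A: 15 dB over, compressed to 2.5 dB over, so 12.5 dB of GR.
B: 12 dB over, compressed to 2 dB over, so 10 dB of GR.
A reduces 2.5 dB more.

A, by 2.5 dB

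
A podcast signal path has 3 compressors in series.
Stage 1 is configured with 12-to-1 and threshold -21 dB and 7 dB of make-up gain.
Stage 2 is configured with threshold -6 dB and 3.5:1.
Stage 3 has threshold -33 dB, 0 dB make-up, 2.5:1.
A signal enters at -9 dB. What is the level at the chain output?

Stage 1: overshoot 12 dB → 12/12 = 1 dB → -20 dB; +7 dB make-up → -13 dB.
Stage 2: -13 dB is at or below the -6 dB threshold — no compression; output -13 dB.
Stage 3: 20 dB above -33 dB, reduced 2.5:1 to 8 dB above → -25 dB.

-25 dB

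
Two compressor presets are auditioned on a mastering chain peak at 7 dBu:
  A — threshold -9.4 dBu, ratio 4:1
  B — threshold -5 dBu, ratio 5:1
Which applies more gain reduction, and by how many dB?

A, by 2.7 dB

A: GR = 16.4 − 16.4/4 = 12.3 dB.
B: GR = 12 − 12/5 = 9.6 dB.
Difference: 2.7 dB in favour of A.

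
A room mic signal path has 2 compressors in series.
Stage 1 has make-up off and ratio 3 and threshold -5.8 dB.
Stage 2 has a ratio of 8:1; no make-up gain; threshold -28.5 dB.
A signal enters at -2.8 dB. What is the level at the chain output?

-25.5375 dB

Stage 1: 3 dB above -5.8 dB, reduced 3:1 to 1 dB above → -4.8 dB.
Stage 2: -4.8 dB is 23.7 dB over -28.5 dB; at 8:1 that becomes 2.9625 dB over, giving -25.5375 dB.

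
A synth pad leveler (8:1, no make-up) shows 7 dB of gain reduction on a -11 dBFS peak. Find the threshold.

Input is 8 dB above T (since output overshoot × R = input overshoot: (-18 − T)·8 = -11 − T gives T = -19 dBFS).
Check: -19 + (-11 − (-19))/8 = -19 + 1 = -18 dBFS. ✓

-19 dBFS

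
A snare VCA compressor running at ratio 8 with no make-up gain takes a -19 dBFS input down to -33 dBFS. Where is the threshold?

-35 dBFS

Input is 16 dB above T (since output overshoot × R = input overshoot: (-33 − T)·8 = -19 − T gives T = -35 dBFS).
Check: -35 + (-19 − (-35))/8 = -35 + 2 = -33 dBFS. ✓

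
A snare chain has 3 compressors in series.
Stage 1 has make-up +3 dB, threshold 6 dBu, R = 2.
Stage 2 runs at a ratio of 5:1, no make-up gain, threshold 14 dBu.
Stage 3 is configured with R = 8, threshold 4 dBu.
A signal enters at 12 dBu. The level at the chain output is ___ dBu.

5 dBu

Stage 1: overshoot 6 dB → 6/2 = 3 dB → 9 dBu; +3 dB make-up → 12 dBu.
Stage 2: below threshold (12 ≤ 14); passes unchanged; output 12 dBu.
Stage 3: 12 dBu is 8 dB over 4 dBu; at 8:1 that becomes 1 dB over, giving 5 dBu.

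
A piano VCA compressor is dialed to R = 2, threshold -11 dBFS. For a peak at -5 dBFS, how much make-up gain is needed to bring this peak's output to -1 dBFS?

7 dB

Overshoot 6 dB → 6/2 = 3 dB after compression, so the compressed level is -11 + 3 = -8 dBFS.
Make-up = target − compressed = -1 − (-8) = 7 dB.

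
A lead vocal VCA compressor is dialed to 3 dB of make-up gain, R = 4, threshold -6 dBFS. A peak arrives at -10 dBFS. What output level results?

-7 dBFS

-10 dBFS is 4 dB below the -6 dBFS threshold, so no gain reduction is applied.
Make-up gain adds 3 dB: -10 + 3 = -7 dBFS.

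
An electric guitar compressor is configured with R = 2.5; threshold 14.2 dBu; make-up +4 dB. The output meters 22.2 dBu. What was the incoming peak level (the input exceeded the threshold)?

24.2 dBu

Stripping the +4 dB make-up gives 18.2 dBu at the gain stage.
Post-compression overshoot = 18.2 − 14.2 = 4 dB.
Input overshoot = R × output overshoot = 10 dB → input = 14.2 + 10 = 24.2 dBu.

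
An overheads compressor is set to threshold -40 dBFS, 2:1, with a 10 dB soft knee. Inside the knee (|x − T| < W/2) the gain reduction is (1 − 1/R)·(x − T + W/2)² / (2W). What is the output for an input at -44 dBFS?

-44.025 dBFS

x − T + W/2 = -44 − (-40) + 5 = 1.
GR = (1 − 1/2) × 1² / 20 = 0.5 × 1 / 20 = 0.025 dB.
Output = -44 − 0.025 = -44.025 dBFS.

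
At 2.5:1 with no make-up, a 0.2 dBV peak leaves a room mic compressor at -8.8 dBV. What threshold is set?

-14.8 dBV

Let T be the threshold. Output overshoot = (input overshoot)/R, so -8.8 − T = (0.2 − T)/2.5.
2.5·(-8.8 − T) = 0.2 − T → 1.5·T = -22 − 0.2 = -22.2.
T = -22.2/1.5 = -14.8 dBV.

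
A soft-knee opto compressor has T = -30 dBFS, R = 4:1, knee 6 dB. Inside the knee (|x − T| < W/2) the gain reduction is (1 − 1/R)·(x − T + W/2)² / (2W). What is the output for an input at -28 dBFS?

-29.5625 dBFS

x − T + W/2 = -28 − (-30) + 3 = 5.
GR = (1 − 1/4) × 5² / 12 = 0.75 × 25 / 12 = 1.5625 dB.
Output = -28 − 1.5625 = -29.5625 dBFS.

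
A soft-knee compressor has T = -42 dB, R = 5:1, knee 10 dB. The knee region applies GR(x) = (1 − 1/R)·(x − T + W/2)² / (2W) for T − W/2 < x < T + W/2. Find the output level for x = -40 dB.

-41.96 dB

x − T + W/2 = -40 − (-42) + 5 = 7.
GR = (1 − 1/5) × 7² / 20 = 0.8 × 49 / 20 = 1.96 dB.
Output = -40 − 1.96 = -41.96 dB.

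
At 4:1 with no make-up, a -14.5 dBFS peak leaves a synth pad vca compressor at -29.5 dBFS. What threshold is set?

Gain reduction = -14.5 − (-29.5) = 15 dB; output overshoot = GR / (R − 1) = 15 / 3 = 5 dB.
Threshold = output − output overshoot = -29.5 − 5 = -34.5 dBFS.

-34.5 dBFS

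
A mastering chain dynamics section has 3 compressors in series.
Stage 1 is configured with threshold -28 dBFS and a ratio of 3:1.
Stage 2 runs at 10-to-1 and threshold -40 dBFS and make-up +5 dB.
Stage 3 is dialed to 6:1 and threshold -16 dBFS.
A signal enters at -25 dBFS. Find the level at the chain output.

Stage 1: overshoot 3 dB → 3/3 = 1 dB → -27 dBFS.
Stage 2: -27 dBFS is 13 dB over -40 dBFS; at 10:1 that becomes 1.3 dB over, giving -38.7 dBFS; +5 dB make-up → -33.7 dBFS.
Stage 3: -33.7 dBFS is at or below the -16 dBFS threshold — no compression; output -33.7 dBFS.

-33.7 dBFS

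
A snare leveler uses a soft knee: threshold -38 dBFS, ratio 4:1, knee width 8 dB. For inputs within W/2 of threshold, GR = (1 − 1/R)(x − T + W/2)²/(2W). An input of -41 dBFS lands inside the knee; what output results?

x − T + W/2 = -41 − (-38) + 4 = 1.
GR = (1 − 1/4) × 1² / 16 = 0.75 × 1 / 16 = 0.046875 dB.
Output = -41 − 0.046875 = -41.046875 dBFS.

-41.046875 dBFS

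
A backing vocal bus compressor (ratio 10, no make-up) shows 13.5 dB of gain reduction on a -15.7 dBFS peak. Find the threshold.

-30.7 dBFS

Input is 15 dB above T (since output overshoot × R = input overshoot: (-29.2 − T)·10 = -15.7 − T gives T = -30.7 dBFS).
Check: -30.7 + (-15.7 − (-30.7))/10 = -30.7 + 1.5 = -29.2 dBFS. ✓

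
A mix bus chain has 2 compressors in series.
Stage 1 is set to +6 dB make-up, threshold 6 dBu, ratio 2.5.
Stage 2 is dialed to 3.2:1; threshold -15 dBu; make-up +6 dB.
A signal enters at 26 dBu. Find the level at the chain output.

1.9375 dBu

Stage 1: 20 dB above 6 dBu, reduced 2.5:1 to 8 dB above → 14 dBu; +6 dB make-up → 20 dBu.
Stage 2: 35 dB above -15 dBu, reduced 3.2:1 to 10.9375 dB above → -4.0625 dBu; +6 dB make-up → 1.9375 dBu.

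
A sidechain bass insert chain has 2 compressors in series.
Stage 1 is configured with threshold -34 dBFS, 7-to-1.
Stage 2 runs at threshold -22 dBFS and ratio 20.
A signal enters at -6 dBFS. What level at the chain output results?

Stage 1: 28 dB above -34 dBFS, reduced 7:1 to 4 dB above → -30 dBFS.
Stage 2: below threshold (-30 ≤ -22); passes unchanged; output -30 dBFS.

-30 dBFS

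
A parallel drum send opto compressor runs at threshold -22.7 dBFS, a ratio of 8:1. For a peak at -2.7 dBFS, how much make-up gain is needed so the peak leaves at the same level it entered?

17.5 dB

Without make-up, output = threshold + overshoot/8 = -22.7 + 2.5 = -20.2 dBFS.
Gap to target: 17.5 dB.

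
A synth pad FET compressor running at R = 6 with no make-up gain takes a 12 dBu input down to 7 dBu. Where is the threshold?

Input is 6 dB above T (since output overshoot × R = input overshoot: (7 − T)·6 = 12 − T gives T = 6 dBu).
Check: 6 + (12 − 6)/6 = 6 + 1 = 7 dBu. ✓

6 dBu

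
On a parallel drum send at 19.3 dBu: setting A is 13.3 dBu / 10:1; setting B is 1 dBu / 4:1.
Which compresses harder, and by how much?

A: 6 dB over, compressed to 0.6 dB over, so 5.4 dB of GR.
B: 18.3 dB over, compressed to 4.575 dB over, so 13.725 dB of GR.
B applies 8.325 dB more gain reduction.

B, by 8.325 dB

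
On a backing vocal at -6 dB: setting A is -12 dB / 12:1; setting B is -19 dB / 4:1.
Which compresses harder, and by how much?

A: 6 dB over, compressed to 0.5 dB over, so 5.5 dB of GR.
B: 13 dB over, compressed to 3.25 dB over, so 9.75 dB of GR.
Difference: 4.25 dB in favour of B.

B, by 4.25 dB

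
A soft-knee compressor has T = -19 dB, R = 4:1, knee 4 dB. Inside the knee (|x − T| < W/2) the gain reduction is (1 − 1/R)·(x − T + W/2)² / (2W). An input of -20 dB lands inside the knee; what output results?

x − T + W/2 = -20 − (-19) + 2 = 1.
GR = (1 − 1/4) × 1² / 8 = 0.75 × 1 / 8 = 0.09375 dB.
Output = -20 − 0.09375 = -20.09375 dB.

-20.09375 dB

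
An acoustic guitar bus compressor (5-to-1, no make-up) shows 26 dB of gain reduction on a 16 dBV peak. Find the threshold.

-16.5 dBV

Input is 32.5 dB above T (since output overshoot × R = input overshoot: (-10 − T)·5 = 16 − T gives T = -16.5 dBV).
Check: -16.5 + (16 − (-16.5))/5 = -16.5 + 6.5 = -10 dBV. ✓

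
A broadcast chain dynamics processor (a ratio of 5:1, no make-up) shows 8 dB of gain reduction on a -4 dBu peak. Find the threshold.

Input is 10 dB above T (since output overshoot × R = input overshoot: (-12 − T)·5 = -4 − T gives T = -14 dBu).
Check: -14 + (-4 − (-14))/5 = -14 + 2 = -12 dBu. ✓

-14 dBu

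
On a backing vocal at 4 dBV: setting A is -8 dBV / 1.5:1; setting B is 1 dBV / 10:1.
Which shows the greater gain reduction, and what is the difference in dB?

A: overshoot 12 dB → output overshoot 8 dB → GR 4 dB.
B: overshoot 3 dB → output overshoot 0.3 dB → GR 2.7 dB.
A applies 1.3 dB more gain reduction.

A, by 1.3 dB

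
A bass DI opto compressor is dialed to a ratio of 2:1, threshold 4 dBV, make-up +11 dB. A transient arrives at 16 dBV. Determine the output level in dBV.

Overshoot: 16 − 4 = 12 dB.
The 12 dB excess becomes 6 dB after 2:1 reduction.
Output = 4 + 6 = 10 dBV; make-up adds 11 dB, giving 21 dBV.

21 dBV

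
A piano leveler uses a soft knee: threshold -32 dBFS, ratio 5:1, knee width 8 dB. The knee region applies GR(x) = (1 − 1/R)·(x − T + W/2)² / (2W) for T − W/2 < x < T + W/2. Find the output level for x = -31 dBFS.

-32.25 dBFS

x − T + W/2 = -31 − (-32) + 4 = 5.
GR = (1 − 1/5) × 5² / 16 = 0.8 × 25 / 16 = 1.25 dB.
Output = -31 − 1.25 = -32.25 dBFS.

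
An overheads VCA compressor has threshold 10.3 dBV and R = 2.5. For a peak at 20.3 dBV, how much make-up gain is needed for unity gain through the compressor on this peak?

6 dB

The peak compresses to 10.3 + 10/2.5 = 14.3 dBV.
To reach 20.3 dBV requires 20.3 − 14.3 = 6 dB of make-up.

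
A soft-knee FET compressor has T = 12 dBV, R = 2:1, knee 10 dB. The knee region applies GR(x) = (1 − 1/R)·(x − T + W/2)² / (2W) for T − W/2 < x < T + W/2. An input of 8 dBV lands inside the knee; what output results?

7.975 dBV

x − T + W/2 = 8 − 12 + 5 = 1.
GR = (1 − 1/2) × 1² / 20 = 0.5 × 1 / 20 = 0.025 dB.
Output = 8 − 0.025 = 7.975 dBV.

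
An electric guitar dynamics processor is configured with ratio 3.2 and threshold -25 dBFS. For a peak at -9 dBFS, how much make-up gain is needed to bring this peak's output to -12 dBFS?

8 dB

Overshoot 16 dB → 16/3.2 = 5 dB after compression, so the compressed level is -25 + 5 = -20 dBFS.
Make-up = target − compressed = -12 − (-20) = 8 dB.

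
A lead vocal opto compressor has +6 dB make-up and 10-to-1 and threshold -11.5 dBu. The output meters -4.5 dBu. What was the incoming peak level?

-1.5 dBu

Before make-up, the level was -4.5 − 6 = -10.5 dBu.
That's 1 dB above the -11.5 dBu threshold.
Input overshoot = R × output overshoot = 10 dB → input = -11.5 + 10 = -1.5 dBu.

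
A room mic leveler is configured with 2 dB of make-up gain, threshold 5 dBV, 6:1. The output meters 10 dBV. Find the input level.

23 dBV

Before make-up, the level was 10 − 2 = 8 dBV.
That's 3 dB above the 5 dBV threshold.
Before 6:1 compression the overshoot was 3 × 6 = 18 dB, so input = 5 + 18 = 23 dBV.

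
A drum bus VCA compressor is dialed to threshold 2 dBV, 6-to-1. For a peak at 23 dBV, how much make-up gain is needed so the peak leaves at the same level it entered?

Overshoot 21 dB → 21/6 = 3.5 dB after compression, so the compressed level is 2 + 3.5 = 5.5 dBV.
Make-up = target − compressed = 23 − 5.5 = 17.5 dB.

17.5 dB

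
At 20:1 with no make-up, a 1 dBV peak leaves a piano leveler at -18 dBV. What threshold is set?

-19 dBV

Gain reduction = 1 − (-18) = 19 dB; output overshoot = GR / (R − 1) = 19 / 19 = 1 dB.
Threshold = output − output overshoot = -18 − 1 = -19 dBV.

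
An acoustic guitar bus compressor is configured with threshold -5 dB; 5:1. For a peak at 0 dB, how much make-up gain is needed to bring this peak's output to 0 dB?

Overshoot 5 dB → 5/5 = 1 dB after compression, so the compressed level is -5 + 1 = -4 dB.
Make-up = target − compressed = 0 − (-4) = 4 dB.

4 dB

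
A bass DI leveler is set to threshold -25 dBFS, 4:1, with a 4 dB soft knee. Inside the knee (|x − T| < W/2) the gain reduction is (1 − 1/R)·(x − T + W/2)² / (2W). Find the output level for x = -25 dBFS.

x − T + W/2 = -25 − (-25) + 2 = 2.
GR = (1 − 1/4) × 2² / 8 = 0.75 × 4 / 8 = 0.375 dB.
Output = -25 − 0.375 = -25.375 dBFS.

-25.375 dBFS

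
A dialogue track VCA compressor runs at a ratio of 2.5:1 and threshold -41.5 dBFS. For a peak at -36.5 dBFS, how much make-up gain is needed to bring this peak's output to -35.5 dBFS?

4 dB

Overshoot 5 dB → 5/2.5 = 2 dB after compression, so the compressed level is -41.5 + 2 = -39.5 dBFS.
Make-up = target − compressed = -35.5 − (-39.5) = 4 dB.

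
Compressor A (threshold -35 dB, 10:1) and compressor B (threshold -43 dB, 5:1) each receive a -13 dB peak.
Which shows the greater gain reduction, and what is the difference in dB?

B, by 4.2 dB

A: GR = 22 − 22/10 = 19.8 dB.
B: GR = 30 − 30/5 = 24 dB.
B applies 4.2 dB more gain reduction.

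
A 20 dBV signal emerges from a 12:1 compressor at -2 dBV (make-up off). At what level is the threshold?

Gain reduction = 20 − (-2) = 22 dB; output overshoot = GR / (R − 1) = 22 / 11 = 2 dB.
Threshold = output − output overshoot = -2 − 2 = -4 dBV.

-4 dBV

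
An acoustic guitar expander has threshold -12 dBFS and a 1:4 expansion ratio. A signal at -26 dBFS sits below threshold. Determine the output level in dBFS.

-68 dBFS

Undershoot = (-12) − (-26) = 14 dB.
At 1:4, that expands to 56 dB under threshold.
Output = -12 − 56 = -68 dBFS.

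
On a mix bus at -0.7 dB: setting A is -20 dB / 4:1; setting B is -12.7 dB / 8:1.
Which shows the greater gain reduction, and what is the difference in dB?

A, by 3.975 dB

A: GR = 19.3 − 19.3/4 = 14.475 dB.
B: GR = 12 − 12/8 = 10.5 dB.
Difference: 3.975 dB in favour of A.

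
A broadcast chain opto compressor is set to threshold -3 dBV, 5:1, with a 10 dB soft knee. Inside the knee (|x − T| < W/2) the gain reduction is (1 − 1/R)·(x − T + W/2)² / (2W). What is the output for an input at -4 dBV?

x − T + W/2 = -4 − (-3) + 5 = 4.
GR = (1 − 1/5) × 4² / 20 = 0.8 × 16 / 20 = 0.64 dB.
Output = -4 − 0.64 = -4.64 dBV.

-4.64 dBV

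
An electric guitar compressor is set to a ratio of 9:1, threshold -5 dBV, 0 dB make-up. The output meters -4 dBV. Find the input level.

4 dBV

The compressed level sits -4 − (-5) = 1 dB over threshold.
Before 9:1 compression the overshoot was 1 × 9 = 9 dB, so input = -5 + 9 = 4 dBV.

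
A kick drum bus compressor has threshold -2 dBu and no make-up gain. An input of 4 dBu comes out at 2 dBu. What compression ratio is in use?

1.5:1

Input overshoot = 4 − (-2) = 6 dB; output overshoot = 2 − (-2) = 4 dB.
Ratio = 6 / 4 = 1.5.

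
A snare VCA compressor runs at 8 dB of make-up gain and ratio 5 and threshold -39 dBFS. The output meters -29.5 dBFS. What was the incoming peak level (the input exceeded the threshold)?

-31.5 dBFS

Stripping the +8 dB make-up gives -37.5 dBFS at the gain stage.
Post-compression overshoot = -37.5 − (-39) = 1.5 dB.
Before 5:1 compression the overshoot was 1.5 × 5 = 7.5 dB, so input = -39 + 7.5 = -31.5 dBFS.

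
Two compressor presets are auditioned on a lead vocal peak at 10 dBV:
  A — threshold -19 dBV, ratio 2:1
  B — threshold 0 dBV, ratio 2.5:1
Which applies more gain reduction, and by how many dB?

A: overshoot 29 dB → output overshoot 14.5 dB → GR 14.5 dB.
B: overshoot 10 dB → output overshoot 4 dB → GR 6 dB.
Difference: 8.5 dB in favour of A.

A, by 8.5 dB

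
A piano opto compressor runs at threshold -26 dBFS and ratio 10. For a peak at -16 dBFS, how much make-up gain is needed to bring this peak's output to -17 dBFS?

Overshoot 10 dB → 10/10 = 1 dB after compression, so the compressed level is -26 + 1 = -25 dBFS.
Make-up = target − compressed = -17 − (-25) = 8 dB.

8 dB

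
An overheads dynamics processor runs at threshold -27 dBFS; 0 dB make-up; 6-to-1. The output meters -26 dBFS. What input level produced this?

The compressed level sits -26 − (-27) = 1 dB over threshold.
Input overshoot = R × output overshoot = 6 dB → input = -27 + 6 = -21 dBFS.

-21 dBFS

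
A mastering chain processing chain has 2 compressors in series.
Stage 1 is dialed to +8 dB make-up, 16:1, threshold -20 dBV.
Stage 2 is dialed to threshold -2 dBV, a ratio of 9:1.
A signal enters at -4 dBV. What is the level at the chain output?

Stage 1: overshoot 16 dB → 16/16 = 1 dB → -19 dBV; +8 dB make-up → -11 dBV.
Stage 2: -11 dBV is at or below the -2 dBV threshold — no compression; output -11 dBV.

-11 dBV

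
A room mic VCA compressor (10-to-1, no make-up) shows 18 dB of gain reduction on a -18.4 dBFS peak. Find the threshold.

Gain reduction = -18.4 − (-36.4) = 18 dB; output overshoot = GR / (R − 1) = 18 / 9 = 2 dB.
Threshold = output − output overshoot = -36.4 − 2 = -38.4 dBFS.

-38.4 dBFS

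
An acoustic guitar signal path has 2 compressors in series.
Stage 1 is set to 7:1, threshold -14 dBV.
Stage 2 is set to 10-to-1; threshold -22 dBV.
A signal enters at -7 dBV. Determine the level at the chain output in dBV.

Stage 1: -7 dBV is 7 dB over -14 dBV; at 7:1 that becomes 1 dB over, giving -13 dBV.
Stage 2: overshoot 9 dB → 9/10 = 0.9 dB → -21.1 dBV.

-21.1 dBV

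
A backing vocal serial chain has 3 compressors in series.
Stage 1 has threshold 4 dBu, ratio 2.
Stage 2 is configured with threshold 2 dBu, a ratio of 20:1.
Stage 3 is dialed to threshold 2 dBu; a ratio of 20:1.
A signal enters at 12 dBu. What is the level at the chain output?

Stage 1: 8 dB above 4 dBu, reduced 2:1 to 4 dB above → 8 dBu.
Stage 2: 6 dB above 2 dBu, reduced 20:1 to 0.3 dB above → 2.3 dBu.
Stage 3: 0.3 dB above 2 dBu, reduced 20:1 to 0.015 dB above → 2.015 dBu.

2.015 dBu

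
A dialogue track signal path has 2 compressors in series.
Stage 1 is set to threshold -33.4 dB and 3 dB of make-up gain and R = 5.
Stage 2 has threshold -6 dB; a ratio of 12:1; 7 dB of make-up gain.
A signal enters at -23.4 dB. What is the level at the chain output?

-21.4 dB

Stage 1: overshoot 10 dB → 10/5 = 2 dB → -31.4 dB; +3 dB make-up → -28.4 dB.
Stage 2: -28.4 dB ≤ -6 dB, so stage 2 doesn't engage; make-up brings it to -21.4 dB.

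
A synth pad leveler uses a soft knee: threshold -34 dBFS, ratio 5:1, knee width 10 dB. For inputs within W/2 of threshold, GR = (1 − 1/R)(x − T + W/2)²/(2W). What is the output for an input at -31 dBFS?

x − T + W/2 = -31 − (-34) + 5 = 8.
GR = (1 − 1/5) × 8² / 20 = 0.8 × 64 / 20 = 2.56 dB.
Output = -31 − 2.56 = -33.56 dBFS.

-33.56 dBFS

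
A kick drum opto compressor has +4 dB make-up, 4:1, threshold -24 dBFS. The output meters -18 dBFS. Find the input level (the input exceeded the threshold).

Remove make-up: -18 − 4 = -22 dBFS.
That's 2 dB above the -24 dBFS threshold.
Input overshoot = R × output overshoot = 8 dB → input = -24 + 8 = -16 dBFS.

-16 dBFS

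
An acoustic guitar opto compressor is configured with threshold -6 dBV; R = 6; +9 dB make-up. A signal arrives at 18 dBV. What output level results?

Overshoot: 18 − (-6) = 24 dB.
At 6:1 the overshoot is divided by 6, leaving 4 dB above threshold.
Output = -6 + 4 = -2 dBV; make-up adds 9 dB, giving 7 dBV.

7 dBV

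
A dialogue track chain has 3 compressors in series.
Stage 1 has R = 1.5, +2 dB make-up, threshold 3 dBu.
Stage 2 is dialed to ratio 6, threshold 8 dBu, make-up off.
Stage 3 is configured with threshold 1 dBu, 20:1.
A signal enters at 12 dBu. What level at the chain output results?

1.375 dBu

Stage 1: 12 dBu is 9 dB over 3 dBu; at 1.5:1 that becomes 6 dB over, giving 9 dBu; +2 dB make-up → 11 dBu.
Stage 2: 11 dBu is 3 dB over 8 dBu; at 6:1 that becomes 0.5 dB over, giving 8.5 dBu.
Stage 3: overshoot 7.5 dB → 7.5/20 = 0.375 dB → 1.375 dBu.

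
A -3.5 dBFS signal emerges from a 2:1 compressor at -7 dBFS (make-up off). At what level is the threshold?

-10.5 dBFS

Input is 7 dB above T (since output overshoot × R = input overshoot: (-7 − T)·2 = -3.5 − T gives T = -10.5 dBFS).
Check: -10.5 + (-3.5 − (-10.5))/2 = -10.5 + 3.5 = -7 dBFS. ✓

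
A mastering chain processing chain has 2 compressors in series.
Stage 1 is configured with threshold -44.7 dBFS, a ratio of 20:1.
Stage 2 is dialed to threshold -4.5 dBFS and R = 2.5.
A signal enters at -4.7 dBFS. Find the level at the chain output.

Stage 1: 40 dB above -44.7 dBFS, reduced 20:1 to 2 dB above → -42.7 dBFS.
Stage 2: -42.7 dBFS is at or below the -4.5 dBFS threshold — no compression; output -42.7 dBFS.

-42.7 dBFS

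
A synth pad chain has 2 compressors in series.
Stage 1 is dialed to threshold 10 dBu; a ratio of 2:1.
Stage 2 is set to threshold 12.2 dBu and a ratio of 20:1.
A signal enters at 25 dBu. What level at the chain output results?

12.465 dBu

Stage 1: 15 dB above 10 dBu, reduced 2:1 to 7.5 dB above → 17.5 dBu.
Stage 2: 17.5 dBu is 5.3 dB over 12.2 dBu; at 20:1 that becomes 0.265 dB over, giving 12.465 dBu.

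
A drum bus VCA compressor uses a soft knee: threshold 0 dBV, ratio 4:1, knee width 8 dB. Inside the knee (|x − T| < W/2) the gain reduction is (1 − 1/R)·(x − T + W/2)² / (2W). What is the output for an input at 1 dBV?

-0.171875 dBV

x − T + W/2 = 1 − 0 + 4 = 5.
GR = (1 − 1/4) × 5² / 16 = 0.75 × 25 / 16 = 1.171875 dB.
Output = 1 − 1.171875 = -0.171875 dBV.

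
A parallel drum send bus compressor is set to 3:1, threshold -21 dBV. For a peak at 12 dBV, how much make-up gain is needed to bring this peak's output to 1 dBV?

11 dB

The peak compresses to -21 + 33/3 = -10 dBV.
To reach 1 dBV requires 1 − (-10) = 11 dB of make-up.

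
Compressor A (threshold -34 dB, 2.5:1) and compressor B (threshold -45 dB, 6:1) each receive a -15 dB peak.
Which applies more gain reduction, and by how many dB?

B, by 13.6 dB

A: 19 dB over, compressed to 7.6 dB over, so 11.4 dB of GR.
B: 30 dB over, compressed to 5 dB over, so 25 dB of GR.
B applies 13.6 dB more gain reduction.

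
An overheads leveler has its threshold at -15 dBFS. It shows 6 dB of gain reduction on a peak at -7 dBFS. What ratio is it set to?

4:1

Input overshoot = -7 − (-15) = 8 dB.
Output overshoot = 8 − 6 = 2 dB.
Ratio = input overshoot / output overshoot = 8 / 2 = 4.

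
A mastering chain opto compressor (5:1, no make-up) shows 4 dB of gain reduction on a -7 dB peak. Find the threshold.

Input is 5 dB above T (since output overshoot × R = input overshoot: (-11 − T)·5 = -7 − T gives T = -12 dB).
Check: -12 + (-7 − (-12))/5 = -12 + 1 = -11 dB. ✓

-12 dB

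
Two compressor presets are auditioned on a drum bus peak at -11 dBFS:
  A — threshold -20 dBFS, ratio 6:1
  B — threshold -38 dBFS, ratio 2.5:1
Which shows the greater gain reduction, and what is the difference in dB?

A: GR = 9 − 9/6 = 7.5 dB.
B: GR = 27 − 27/2.5 = 16.2 dB.
Difference: 8.7 dB in favour of B.

B, by 8.7 dB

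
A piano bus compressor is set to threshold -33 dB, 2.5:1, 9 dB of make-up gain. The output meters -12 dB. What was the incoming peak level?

-3 dB

Remove make-up: -12 − 9 = -21 dB.
Post-compression overshoot = -21 − (-33) = 12 dB.
Undo the ratio: input overshoot = 12 × 2.5 = 30 dB, giving input = -3 dB.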